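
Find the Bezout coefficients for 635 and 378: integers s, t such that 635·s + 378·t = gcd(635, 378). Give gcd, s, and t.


Euclidean algorithm on (635, 378) — divide until remainder is 0:
  635 = 1 · 378 + 257
  378 = 1 · 257 + 121
  257 = 2 · 121 + 15
  121 = 8 · 15 + 1
  15 = 15 · 1 + 0
gcd(635, 378) = 1.
Track Bezout coefficients alongside the remainders: start with r₀ = 635 = a·1 + b·0 (s = 1, t = 0) and r₁ = 378 = a·0 + b·1 (s = 0, t = 1); each new remainder r_{k+1} = r_{k-1} − q_k·r_k inherits s_{k+1} = s_{k-1} − q_k·s_k, t_{k+1} = t_{k-1} − q_k·t_k, so r_k = a·s_k + b·t_k at every step:
  q = 1: r = 257, s = 1 − 1·0 = 1, t = 0 − 1·1 = -1  (check: 635·1 + 378·(-1) = 257)
  q = 1: r = 121, s = 0 − 1·1 = -1, t = 1 − 1·(-1) = 2  (check: 635·(-1) + 378·2 = 121)
  q = 2: r = 15, s = 1 − 2·(-1) = 3, t = -1 − 2·2 = -5  (check: 635·3 + 378·(-5) = 15)
  q = 8: r = 1, s = -1 − 8·3 = -25, t = 2 − 8·(-5) = 42  (check: 635·(-25) + 378·42 = 1)
The row with r = 1 (the gcd) gives the Bezout coefficients s = -25, t = 42.
Result: 635 · (-25) + 378 · (42) = 1.

gcd(635, 378) = 1; s = -25, t = 42 (check: 635·(-25) + 378·42 = 1).


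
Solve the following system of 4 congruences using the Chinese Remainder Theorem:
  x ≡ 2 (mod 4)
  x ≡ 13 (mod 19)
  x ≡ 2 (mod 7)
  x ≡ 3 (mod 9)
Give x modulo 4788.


Product of moduli M = 4 · 19 · 7 · 9 = 4788.
Merge one congruence at a time:
  Start: x ≡ 2 (mod 4).
  Combine with x ≡ 13 (mod 19); new modulus lcm = 76.
    Write x = 2 + 4·t and substitute into x ≡ 13 (mod 19): 4·t ≡ 13 − 2 = 11 (mod 19).
    The inverse of 4 mod 19 is 5 (since 4·5 = 20 = 1·19 + 1), so t ≡ 5·11 = 55 ≡ 17 (mod 19).
    Then x = 2 + 4·17 = 70, valid modulo lcm(4, 19) = 76: x ≡ 70 (mod 76).
  Combine with x ≡ 2 (mod 7); new modulus lcm = 532.
    Write x = 70 + 76·t and substitute into x ≡ 2 (mod 7): 76·t ≡ 2 − 70 = -68 (mod 7).
    Reduce coefficients mod 7: 6·t ≡ 2 (mod 7).
    The inverse of 6 mod 7 is 6 (since 6·6 = 36 = 5·7 + 1), so t ≡ 6·2 = 12 ≡ 5 (mod 7).
    Then x = 70 + 76·5 = 450, valid modulo lcm(76, 7) = 532: x ≡ 450 (mod 532).
  Combine with x ≡ 3 (mod 9); new modulus lcm = 4788.
    Write x = 450 + 532·t and substitute into x ≡ 3 (mod 9): 532·t ≡ 3 − 450 = -447 (mod 9).
    Reduce coefficients mod 9: 1·t ≡ 3 (mod 9).
    So t ≡ 3 (mod 9).
    Then x = 450 + 532·3 = 2046, valid modulo lcm(532, 9) = 4788: x ≡ 2046 (mod 4788).
Verify against each original: 2046 mod 4 = 2, 2046 mod 19 = 13, 2046 mod 7 = 2, 2046 mod 9 = 3.

x ≡ 2046 (mod 4788).


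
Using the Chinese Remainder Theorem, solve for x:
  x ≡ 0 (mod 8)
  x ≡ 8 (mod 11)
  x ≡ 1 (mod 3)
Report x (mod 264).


Moduli 8, 11, 3 are pairwise coprime; by CRT there is a unique solution modulo M = 8 · 11 · 3 = 264.
Solve pairwise, accumulating the modulus:
  Start with x ≡ 0 (mod 8).
  Combine with x ≡ 8 (mod 11): since gcd(8, 11) = 1, we get a unique residue mod 88.
    Write x = 0 + 8·t and substitute into x ≡ 8 (mod 11): 8·t ≡ 8 − 0 = 8 (mod 11).
    The inverse of 8 mod 11 is 7 (since 8·7 = 56 = 5·11 + 1), so t ≡ 7·8 = 56 ≡ 1 (mod 11).
    Then x = 0 + 8·1 = 8, valid modulo lcm(8, 11) = 88: x ≡ 8 (mod 88).
  Combine with x ≡ 1 (mod 3): since gcd(88, 3) = 1, we get a unique residue mod 264.
    Write x = 8 + 88·t and substitute into x ≡ 1 (mod 3): 88·t ≡ 1 − 8 = -7 (mod 3).
    Reduce coefficients mod 3: 1·t ≡ 2 (mod 3).
    So t ≡ 2 (mod 3).
    Then x = 8 + 88·2 = 184, valid modulo lcm(88, 3) = 264: x ≡ 184 (mod 264).
Verify: 184 mod 8 = 0 ✓, 184 mod 11 = 8 ✓, 184 mod 3 = 1 ✓.

x ≡ 184 (mod 264).


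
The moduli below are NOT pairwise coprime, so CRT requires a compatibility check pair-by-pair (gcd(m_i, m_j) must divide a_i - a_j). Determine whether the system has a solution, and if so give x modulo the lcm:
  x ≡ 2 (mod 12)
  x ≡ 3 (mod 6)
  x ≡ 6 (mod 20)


Moduli 12, 6, 20 are not pairwise coprime, so CRT works modulo lcm(m_i) when all pairwise compatibility conditions hold.
Pairwise compatibility: gcd(m_i, m_j) must divide a_i - a_j for every pair.
Merge one congruence at a time:
  Start: x ≡ 2 (mod 12).
  Combine with x ≡ 3 (mod 6): gcd(12, 6) = 6, and 3 - 2 = 1 is NOT divisible by 6.
    ⇒ system is inconsistent (no integer solution).

No solution (the system is inconsistent).


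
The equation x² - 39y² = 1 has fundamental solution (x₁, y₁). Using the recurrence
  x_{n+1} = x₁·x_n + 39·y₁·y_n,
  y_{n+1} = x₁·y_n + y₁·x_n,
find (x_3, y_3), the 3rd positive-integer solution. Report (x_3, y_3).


Step 1: Find the fundamental solution (x₁, y₁) of x² - 39y² = 1.
  Expand √39 as a continued fraction. a₀ = ⌊√39⌋ = 6; iterate m_{k+1} = d_k·a_k − m_k, d_{k+1} = (39 − m_{k+1}²)/d_k, a_{k+1} = ⌊(a₀ + m_{k+1})/d_{k+1}⌋ (starting m₀ = 0, d₀ = 1), with convergents p_k = a_k·p_{k-1} + p_{k-2}, q_k = a_k·q_{k-1} + q_{k-2} (p₋₁ = 1, q₋₁ = 0):
  k = 0: a₀ = 6; p₀/q₀ = 6/1; p₀² − 39·q₀² = 36 − 39 = -3.
  k = 1: m = 6, d = 3, a = ⌊(6 + 6)/3⌋ = 4; p/q = (4·6 + 1)/(4·1 + 0) = 25/4; p² − 39·q² = 625 − 624 = 1.
  The first convergent with p² − 39·q² = 1 gives the fundamental solution (x₁, y₁) = (25, 4).
Step 2: Apply the recurrence (x_{n+1}, y_{n+1}) = (x₁x_n + 39y₁y_n, x₁y_n + y₁x_n) repeatedly.
  From (x_1, y_1) = (25, 4): x_2 = 25·25 + 39·4·4 = 1249; y_2 = 25·4 + 4·25 = 200.
  From (x_2, y_2) = (1249, 200): x_3 = 25·1249 + 39·4·200 = 62425; y_3 = 25·200 + 4·1249 = 9996.
Step 3: Verify x_3² - 39·y_3² = 3896880625 - 3896880624 = 1 (should be 1). ✓

(x_1, y_1) = (25, 4); (x_3, y_3) = (62425, 9996).


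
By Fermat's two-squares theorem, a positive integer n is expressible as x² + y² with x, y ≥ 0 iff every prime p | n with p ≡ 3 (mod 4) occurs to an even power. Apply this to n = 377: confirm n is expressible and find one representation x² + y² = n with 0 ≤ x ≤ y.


Step 1: Factor n = 377 = 13 · 29.
Step 2: Check the mod-4 condition on each prime factor: 13 ≡ 1 (mod 4), exponent 1; 29 ≡ 1 (mod 4), exponent 1.
All primes ≡ 3 (mod 4) appear to even exponent (or don't appear), so by the two-squares theorem n IS expressible as a sum of two squares.
Step 3: Build a representation. Here n = 13 · 29 is a product of primes ≡ 1 (mod 4). Each prime p ≡ 1 (mod 4) is itself a sum of two squares; find a² by testing p − a² for a perfect square:
  13: 13 − 1² = 12, 13 − 2² = 9 = 3² ⇒ 13 = 2² + 3².
  29: 29 − 1² = 28, 29 − 2² = 25 = 5² ⇒ 29 = 2² + 5².
  Combine using the Brahmagupta–Fibonacci identity (a² + b²)(c² + d²) = (ac − bd)² + (ad + bc)² = (ac + bd)² + (ad − bc)²:
  13 · 29 = 377: from (2² + 3²)(2² + 5²), take (2·2 − 3·5, 2·5 + 3·2) = (4 − 15, 10 + 6) = (-11, 16); dropping signs (only squares matter) gives (11, 16); check 11² + 16² = 121 + 256 = 377 ✓.
Step 4: Order so x ≤ y and verify: 11² + 16² = 121 + 256 = 377 = n. ✓

n = 377 = 11² + 16² (one valid representation with x ≤ y).


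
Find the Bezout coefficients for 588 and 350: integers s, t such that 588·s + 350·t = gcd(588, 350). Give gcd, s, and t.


Euclidean algorithm on (588, 350) — divide until remainder is 0:
  588 = 1 · 350 + 238
  350 = 1 · 238 + 112
  238 = 2 · 112 + 14
  112 = 8 · 14 + 0
gcd(588, 350) = 14.
Track Bezout coefficients alongside the remainders: start with r₀ = 588 = a·1 + b·0 (s = 1, t = 0) and r₁ = 350 = a·0 + b·1 (s = 0, t = 1); each new remainder r_{k+1} = r_{k-1} − q_k·r_k inherits s_{k+1} = s_{k-1} − q_k·s_k, t_{k+1} = t_{k-1} − q_k·t_k, so r_k = a·s_k + b·t_k at every step:
  q = 1: r = 238, s = 1 − 1·0 = 1, t = 0 − 1·1 = -1  (check: 588·1 + 350·(-1) = 238)
  q = 1: r = 112, s = 0 − 1·1 = -1, t = 1 − 1·(-1) = 2  (check: 588·(-1) + 350·2 = 112)
  q = 2: r = 14, s = 1 − 2·(-1) = 3, t = -1 − 2·2 = -5  (check: 588·3 + 350·(-5) = 14)
The row with r = 14 (the gcd) gives the Bezout coefficients s = 3, t = -5.
Result: 588 · (3) + 350 · (-5) = 14.

gcd(588, 350) = 14; s = 3, t = -5 (check: 588·3 + 350·(-5) = 14).


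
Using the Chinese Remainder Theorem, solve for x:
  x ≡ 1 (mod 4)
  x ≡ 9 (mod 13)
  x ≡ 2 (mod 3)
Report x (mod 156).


Moduli 4, 13, 3 are pairwise coprime; by CRT there is a unique solution modulo M = 4 · 13 · 3 = 156.
Solve pairwise, accumulating the modulus:
  Start with x ≡ 1 (mod 4).
  Combine with x ≡ 9 (mod 13): since gcd(4, 13) = 1, we get a unique residue mod 52.
    Write x = 1 + 4·t and substitute into x ≡ 9 (mod 13): 4·t ≡ 9 − 1 = 8 (mod 13).
    The inverse of 4 mod 13 is 10 (since 4·10 = 40 = 3·13 + 1), so t ≡ 10·8 = 80 ≡ 2 (mod 13).
    Then x = 1 + 4·2 = 9, valid modulo lcm(4, 13) = 52: x ≡ 9 (mod 52).
  Combine with x ≡ 2 (mod 3): since gcd(52, 3) = 1, we get a unique residue mod 156.
    Write x = 9 + 52·t and substitute into x ≡ 2 (mod 3): 52·t ≡ 2 − 9 = -7 (mod 3).
    Reduce coefficients mod 3: 1·t ≡ 2 (mod 3).
    So t ≡ 2 (mod 3).
    Then x = 9 + 52·2 = 113, valid modulo lcm(52, 3) = 156: x ≡ 113 (mod 156).
Verify: 113 mod 4 = 1 ✓, 113 mod 13 = 9 ✓, 113 mod 3 = 2 ✓.

x ≡ 113 (mod 156).


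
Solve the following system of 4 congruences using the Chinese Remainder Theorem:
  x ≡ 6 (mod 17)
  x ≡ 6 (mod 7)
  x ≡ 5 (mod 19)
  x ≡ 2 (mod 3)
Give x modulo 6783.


Product of moduli M = 17 · 7 · 19 · 3 = 6783.
Merge one congruence at a time:
  Start: x ≡ 6 (mod 17).
  Combine with x ≡ 6 (mod 7); new modulus lcm = 119.
    Write x = 6 + 17·t and substitute into x ≡ 6 (mod 7): 17·t ≡ 6 − 6 = 0 (mod 7).
    Reduce coefficients mod 7: 3·t ≡ 0 (mod 7).
    The inverse of 3 mod 7 is 5 (since 3·5 = 15 = 2·7 + 1), so t ≡ 5·0 = 0 ≡ 0 (mod 7).
    Then x = 6 + 17·0 = 6, valid modulo lcm(17, 7) = 119: x ≡ 6 (mod 119).
  Combine with x ≡ 5 (mod 19); new modulus lcm = 2261.
    Write x = 6 + 119·t and substitute into x ≡ 5 (mod 19): 119·t ≡ 5 − 6 = -1 (mod 19).
    Reduce coefficients mod 19: 5·t ≡ 18 (mod 19).
    The inverse of 5 mod 19 is 4 (since 5·4 = 20 = 1·19 + 1), so t ≡ 4·18 = 72 ≡ 15 (mod 19).
    Then x = 6 + 119·15 = 1791, valid modulo lcm(119, 19) = 2261: x ≡ 1791 (mod 2261).
  Combine with x ≡ 2 (mod 3); new modulus lcm = 6783.
    Write x = 1791 + 2261·t and substitute into x ≡ 2 (mod 3): 2261·t ≡ 2 − 1791 = -1789 (mod 3).
    Reduce coefficients mod 3: 2·t ≡ 2 (mod 3).
    The inverse of 2 mod 3 is 2 (since 2·2 = 4 = 1·3 + 1), so t ≡ 2·2 = 4 ≡ 1 (mod 3).
    Then x = 1791 + 2261·1 = 4052, valid modulo lcm(2261, 3) = 6783: x ≡ 4052 (mod 6783).
Verify against each original: 4052 mod 17 = 6, 4052 mod 7 = 6, 4052 mod 19 = 5, 4052 mod 3 = 2.

x ≡ 4052 (mod 6783).


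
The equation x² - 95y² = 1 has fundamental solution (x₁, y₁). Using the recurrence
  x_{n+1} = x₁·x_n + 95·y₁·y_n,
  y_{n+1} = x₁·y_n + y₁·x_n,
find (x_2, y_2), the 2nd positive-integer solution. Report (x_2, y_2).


Step 1: Find the fundamental solution (x₁, y₁) of x² - 95y² = 1.
  Expand √95 as a continued fraction. a₀ = ⌊√95⌋ = 9; iterate m_{k+1} = d_k·a_k − m_k, d_{k+1} = (95 − m_{k+1}²)/d_k, a_{k+1} = ⌊(a₀ + m_{k+1})/d_{k+1}⌋ (starting m₀ = 0, d₀ = 1), with convergents p_k = a_k·p_{k-1} + p_{k-2}, q_k = a_k·q_{k-1} + q_{k-2} (p₋₁ = 1, q₋₁ = 0):
  k = 0: a₀ = 9; p₀/q₀ = 9/1; p₀² − 95·q₀² = 81 − 95 = -14.
  k = 1: m = 9, d = 14, a = ⌊(9 + 9)/14⌋ = 1; p/q = (1·9 + 1)/(1·1 + 0) = 10/1; p² − 95·q² = 100 − 95 = 5.
  k = 2: m = 5, d = 5, a = ⌊(9 + 5)/5⌋ = 2; p/q = (2·10 + 9)/(2·1 + 1) = 29/3; p² − 95·q² = 841 − 855 = -14.
  k = 3: m = 5, d = 14, a = ⌊(9 + 5)/14⌋ = 1; p/q = (1·29 + 10)/(1·3 + 1) = 39/4; p² − 95·q² = 1521 − 1520 = 1.
  The first convergent with p² − 95·q² = 1 gives the fundamental solution (x₁, y₁) = (39, 4).
Step 2: Apply the recurrence (x_{n+1}, y_{n+1}) = (x₁x_n + 95y₁y_n, x₁y_n + y₁x_n) repeatedly.
  From (x_1, y_1) = (39, 4): x_2 = 39·39 + 95·4·4 = 3041; y_2 = 39·4 + 4·39 = 312.
Step 3: Verify x_2² - 95·y_2² = 9247681 - 9247680 = 1 (should be 1). ✓

(x_1, y_1) = (39, 4); (x_2, y_2) = (3041, 312).


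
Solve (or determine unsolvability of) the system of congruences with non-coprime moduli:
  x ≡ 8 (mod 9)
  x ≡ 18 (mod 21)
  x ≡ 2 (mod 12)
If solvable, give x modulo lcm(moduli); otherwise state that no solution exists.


Moduli 9, 21, 12 are not pairwise coprime, so CRT works modulo lcm(m_i) when all pairwise compatibility conditions hold.
Pairwise compatibility: gcd(m_i, m_j) must divide a_i - a_j for every pair.
Merge one congruence at a time:
  Start: x ≡ 8 (mod 9).
  Combine with x ≡ 18 (mod 21): gcd(9, 21) = 3, and 18 - 8 = 10 is NOT divisible by 3.
    ⇒ system is inconsistent (no integer solution).

No solution (the system is inconsistent).


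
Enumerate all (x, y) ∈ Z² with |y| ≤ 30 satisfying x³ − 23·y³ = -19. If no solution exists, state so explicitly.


The equation is x³ - 23y³ = -19. For fixed y, x³ = 23·y³ − 19, so a solution requires the RHS to be a perfect cube.
Strategy: iterate y from -30 to 30, compute RHS = 23·y³ − 19, and check whether it is a (positive or negative) perfect cube.
Check small values of y:
  y = 0: RHS = -19 is not a perfect cube.
  y = 1: RHS = 4 is not a perfect cube.
  y = -1: RHS = -42 is not a perfect cube.
  y = 2: RHS = 165 is not a perfect cube.
  y = -2: RHS = -203 is not a perfect cube.
  y = 3: RHS = 602 is not a perfect cube.
  y = -3: RHS = -640 is not a perfect cube.
Continuing the search up to |y| = 30 finds no solutions either.
No (x, y) in the scanned range satisfies the equation.

No integer solutions with |y| ≤ 30.


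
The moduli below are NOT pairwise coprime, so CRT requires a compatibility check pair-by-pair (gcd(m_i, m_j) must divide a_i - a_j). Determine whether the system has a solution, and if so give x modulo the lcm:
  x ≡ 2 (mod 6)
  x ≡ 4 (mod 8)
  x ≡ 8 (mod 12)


Moduli 6, 8, 12 are not pairwise coprime, so CRT works modulo lcm(m_i) when all pairwise compatibility conditions hold.
Pairwise compatibility: gcd(m_i, m_j) must divide a_i - a_j for every pair.
Merge one congruence at a time:
  Start: x ≡ 2 (mod 6).
  Combine with x ≡ 4 (mod 8): gcd(6, 8) = 2; 4 - 2 = 2, which IS divisible by 2, so compatible.
    Write x = 2 + 6·t and substitute into x ≡ 4 (mod 8): 6·t ≡ 4 − 2 = 2 (mod 8).
    Divide the congruence (and modulus) by g = 2: 3·t ≡ 1 (mod 4).
    The inverse of 3 mod 4 is 3 (since 3·3 = 9 = 2·4 + 1), so t ≡ 3·1 = 3 ≡ 3 (mod 4).
    Then x = 2 + 6·3 = 20, valid modulo lcm(6, 8) = 24: x ≡ 20 (mod 24).
  Combine with x ≡ 8 (mod 12): gcd(24, 12) = 12; 8 - 20 = -12, which IS divisible by 12, so compatible.
    Write x = 20 + 24·t and substitute into x ≡ 8 (mod 12): 24·t ≡ 8 − 20 = -12 (mod 12).
    Divide the congruence (and modulus) by g = 12: 2·t ≡ -1 (mod 1).
    Modulo 1 every t works; take t = 0.
    Then x = 20 + 24·0 = 20, valid modulo lcm(24, 12) = 24: x ≡ 20 (mod 24).
Verify: 20 mod 6 = 2, 20 mod 8 = 4, 20 mod 12 = 8.

x ≡ 20 (mod 24).


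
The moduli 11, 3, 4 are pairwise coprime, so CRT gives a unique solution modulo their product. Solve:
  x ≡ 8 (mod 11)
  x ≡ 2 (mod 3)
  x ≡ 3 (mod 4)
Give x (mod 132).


Moduli 11, 3, 4 are pairwise coprime; by CRT there is a unique solution modulo M = 11 · 3 · 4 = 132.
Solve pairwise, accumulating the modulus:
  Start with x ≡ 8 (mod 11).
  Combine with x ≡ 2 (mod 3): since gcd(11, 3) = 1, we get a unique residue mod 33.
    Write x = 8 + 11·t and substitute into x ≡ 2 (mod 3): 11·t ≡ 2 − 8 = -6 (mod 3).
    Reduce coefficients mod 3: 2·t ≡ 0 (mod 3).
    The inverse of 2 mod 3 is 2 (since 2·2 = 4 = 1·3 + 1), so t ≡ 2·0 = 0 ≡ 0 (mod 3).
    Then x = 8 + 11·0 = 8, valid modulo lcm(11, 3) = 33: x ≡ 8 (mod 33).
  Combine with x ≡ 3 (mod 4): since gcd(33, 4) = 1, we get a unique residue mod 132.
    Write x = 8 + 33·t and substitute into x ≡ 3 (mod 4): 33·t ≡ 3 − 8 = -5 (mod 4).
    Reduce coefficients mod 4: 1·t ≡ 3 (mod 4).
    So t ≡ 3 (mod 4).
    Then x = 8 + 33·3 = 107, valid modulo lcm(33, 4) = 132: x ≡ 107 (mod 132).
Verify: 107 mod 11 = 8 ✓, 107 mod 3 = 2 ✓, 107 mod 4 = 3 ✓.

x ≡ 107 (mod 132).


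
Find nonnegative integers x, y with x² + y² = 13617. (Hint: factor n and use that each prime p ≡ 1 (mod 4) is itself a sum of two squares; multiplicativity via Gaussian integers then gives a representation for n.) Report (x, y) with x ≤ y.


Step 1: Factor n = 13617 = 3^2 · 17 · 89.
Step 2: Check the mod-4 condition on each prime factor: 3 ≡ 3 (mod 4), exponent 2 (must be even); 17 ≡ 1 (mod 4), exponent 1; 89 ≡ 1 (mod 4), exponent 1.
All primes ≡ 3 (mod 4) appear to even exponent (or don't appear), so by the two-squares theorem n IS expressible as a sum of two squares.
Step 3: Build a representation. Group n = k² · m with k = 3 and m = 17 · 89 = 1513 (a product of primes ≡ 1 (mod 4)); a representation of m scales to one of n via (k·x)² + (k·y)² = k²(x² + y²). Each prime p ≡ 1 (mod 4) is itself a sum of two squares; find a² by testing p − a² for a perfect square:
  17: 17 − 1² = 16 = 4² ⇒ 17 = 1² + 4².
  89: 89 − 1² = 88, 89 − 2² = 85, 89 − 3² = 80, 89 − 4² = 73, 89 − 5² = 64 = 8² ⇒ 89 = 5² + 8².
  Combine using the Brahmagupta–Fibonacci identity (a² + b²)(c² + d²) = (ac − bd)² + (ad + bc)² = (ac + bd)² + (ad − bc)²:
  17 · 89 = 1513: from (1² + 4²)(5² + 8²), take (1·5 − 4·8, 1·8 + 4·5) = (5 − 32, 8 + 20) = (-27, 28); dropping signs (only squares matter) gives (27, 28); check 27² + 28² = 729 + 784 = 1513 ✓.
  Scale by k = 3: (3·27, 3·28) = (81, 84).
Step 4: Order so x ≤ y and verify: 81² + 84² = 6561 + 7056 = 13617 = n. ✓

n = 13617 = 81² + 84² (one valid representation with x ≤ y).


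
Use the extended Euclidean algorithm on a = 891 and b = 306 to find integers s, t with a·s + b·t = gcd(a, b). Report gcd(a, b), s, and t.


Euclidean algorithm on (891, 306) — divide until remainder is 0:
  891 = 2 · 306 + 279
  306 = 1 · 279 + 27
  279 = 10 · 27 + 9
  27 = 3 · 9 + 0
gcd(891, 306) = 9.
Track Bezout coefficients alongside the remainders: start with r₀ = 891 = a·1 + b·0 (s = 1, t = 0) and r₁ = 306 = a·0 + b·1 (s = 0, t = 1); each new remainder r_{k+1} = r_{k-1} − q_k·r_k inherits s_{k+1} = s_{k-1} − q_k·s_k, t_{k+1} = t_{k-1} − q_k·t_k, so r_k = a·s_k + b·t_k at every step:
  q = 2: r = 279, s = 1 − 2·0 = 1, t = 0 − 2·1 = -2  (check: 891·1 + 306·(-2) = 279)
  q = 1: r = 27, s = 0 − 1·1 = -1, t = 1 − 1·(-2) = 3  (check: 891·(-1) + 306·3 = 27)
  q = 10: r = 9, s = 1 − 10·(-1) = 11, t = -2 − 10·3 = -32  (check: 891·11 + 306·(-32) = 9)
The row with r = 9 (the gcd) gives the Bezout coefficients s = 11, t = -32.
Result: 891 · (11) + 306 · (-32) = 9.

gcd(891, 306) = 9; s = 11, t = -32 (check: 891·11 + 306·(-32) = 9).


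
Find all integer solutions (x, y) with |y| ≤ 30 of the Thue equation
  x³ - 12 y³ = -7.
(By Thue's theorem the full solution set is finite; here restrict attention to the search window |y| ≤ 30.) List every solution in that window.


The equation is x³ - 12y³ = -7. For fixed y, x³ = 12·y³ − 7, so a solution requires the RHS to be a perfect cube.
Strategy: iterate y from -30 to 30, compute RHS = 12·y³ − 7, and check whether it is a (positive or negative) perfect cube.
Check small values of y:
  y = 0: RHS = -7 is not a perfect cube.
  y = 1: RHS = 5 is not a perfect cube.
  y = -1: RHS = -19 is not a perfect cube.
  y = 2: RHS = 89 is not a perfect cube.
  y = -2: RHS = -103 is not a perfect cube.
  y = 3: RHS = 317 is not a perfect cube.
  y = -3: RHS = -331 is not a perfect cube.
Continuing the search up to |y| = 30 finds no solutions either.
No (x, y) in the scanned range satisfies the equation.

No integer solutions with |y| ≤ 30.


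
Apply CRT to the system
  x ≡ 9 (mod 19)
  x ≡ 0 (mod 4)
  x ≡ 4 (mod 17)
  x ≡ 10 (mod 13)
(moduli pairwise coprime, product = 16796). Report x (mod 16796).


Product of moduli M = 19 · 4 · 17 · 13 = 16796.
Merge one congruence at a time:
  Start: x ≡ 9 (mod 19).
  Combine with x ≡ 0 (mod 4); new modulus lcm = 76.
    Write x = 9 + 19·t and substitute into x ≡ 0 (mod 4): 19·t ≡ 0 − 9 = -9 (mod 4).
    Reduce coefficients mod 4: 3·t ≡ 3 (mod 4).
    The inverse of 3 mod 4 is 3 (since 3·3 = 9 = 2·4 + 1), so t ≡ 3·3 = 9 ≡ 1 (mod 4).
    Then x = 9 + 19·1 = 28, valid modulo lcm(19, 4) = 76: x ≡ 28 (mod 76).
  Combine with x ≡ 4 (mod 17); new modulus lcm = 1292.
    Write x = 28 + 76·t and substitute into x ≡ 4 (mod 17): 76·t ≡ 4 − 28 = -24 (mod 17).
    Reduce coefficients mod 17: 8·t ≡ 10 (mod 17).
    The inverse of 8 mod 17 is 15 (since 8·15 = 120 = 7·17 + 1), so t ≡ 15·10 = 150 ≡ 14 (mod 17).
    Then x = 28 + 76·14 = 1092, valid modulo lcm(76, 17) = 1292: x ≡ 1092 (mod 1292).
  Combine with x ≡ 10 (mod 13); new modulus lcm = 16796.
    Write x = 1092 + 1292·t and substitute into x ≡ 10 (mod 13): 1292·t ≡ 10 − 1092 = -1082 (mod 13).
    Reduce coefficients mod 13: 5·t ≡ 10 (mod 13).
    The inverse of 5 mod 13 is 8 (since 5·8 = 40 = 3·13 + 1), so t ≡ 8·10 = 80 ≡ 2 (mod 13).
    Then x = 1092 + 1292·2 = 3676, valid modulo lcm(1292, 13) = 16796: x ≡ 3676 (mod 16796).
Verify against each original: 3676 mod 19 = 9, 3676 mod 4 = 0, 3676 mod 17 = 4, 3676 mod 13 = 10.

x ≡ 3676 (mod 16796).


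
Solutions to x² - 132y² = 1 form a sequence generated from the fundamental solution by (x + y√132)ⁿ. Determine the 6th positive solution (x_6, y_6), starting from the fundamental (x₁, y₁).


Step 1: Find the fundamental solution (x₁, y₁) of x² - 132y² = 1.
  Expand √132 as a continued fraction. a₀ = ⌊√132⌋ = 11; iterate m_{k+1} = d_k·a_k − m_k, d_{k+1} = (132 − m_{k+1}²)/d_k, a_{k+1} = ⌊(a₀ + m_{k+1})/d_{k+1}⌋ (starting m₀ = 0, d₀ = 1), with convergents p_k = a_k·p_{k-1} + p_{k-2}, q_k = a_k·q_{k-1} + q_{k-2} (p₋₁ = 1, q₋₁ = 0):
  k = 0: a₀ = 11; p₀/q₀ = 11/1; p₀² − 132·q₀² = 121 − 132 = -11.
  k = 1: m = 11, d = 11, a = ⌊(11 + 11)/11⌋ = 2; p/q = (2·11 + 1)/(2·1 + 0) = 23/2; p² − 132·q² = 529 − 528 = 1.
  The first convergent with p² − 132·q² = 1 gives the fundamental solution (x₁, y₁) = (23, 2).
Step 2: Apply the recurrence (x_{n+1}, y_{n+1}) = (x₁x_n + 132y₁y_n, x₁y_n + y₁x_n) repeatedly.
  From (x_1, y_1) = (23, 2): x_2 = 23·23 + 132·2·2 = 1057; y_2 = 23·2 + 2·23 = 92.
  From (x_2, y_2) = (1057, 92): x_3 = 23·1057 + 132·2·92 = 48599; y_3 = 23·92 + 2·1057 = 4230.
  From (x_3, y_3) = (48599, 4230): x_4 = 23·48599 + 132·2·4230 = 2234497; y_4 = 23·4230 + 2·48599 = 194488.
  From (x_4, y_4) = (2234497, 194488): x_5 = 23·2234497 + 132·2·194488 = 102738263; y_5 = 23·194488 + 2·2234497 = 8942218.
  From (x_5, y_5) = (102738263, 8942218): x_6 = 23·102738263 + 132·2·8942218 = 4723725601; y_6 = 23·8942218 + 2·102738263 = 411147540.
Step 3: Verify x_6² - 132·y_6² = 22313583553542811201 - 22313583553542811200 = 1 (should be 1). ✓

(x_1, y_1) = (23, 2); (x_6, y_6) = (4723725601, 411147540).


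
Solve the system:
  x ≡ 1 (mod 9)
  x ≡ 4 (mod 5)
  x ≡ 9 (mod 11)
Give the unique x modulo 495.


Moduli 9, 5, 11 are pairwise coprime; by CRT there is a unique solution modulo M = 9 · 5 · 11 = 495.
Solve pairwise, accumulating the modulus:
  Start with x ≡ 1 (mod 9).
  Combine with x ≡ 4 (mod 5): since gcd(9, 5) = 1, we get a unique residue mod 45.
    Write x = 1 + 9·t and substitute into x ≡ 4 (mod 5): 9·t ≡ 4 − 1 = 3 (mod 5).
    Reduce coefficients mod 5: 4·t ≡ 3 (mod 5).
    The inverse of 4 mod 5 is 4 (since 4·4 = 16 = 3·5 + 1), so t ≡ 4·3 = 12 ≡ 2 (mod 5).
    Then x = 1 + 9·2 = 19, valid modulo lcm(9, 5) = 45: x ≡ 19 (mod 45).
  Combine with x ≡ 9 (mod 11): since gcd(45, 11) = 1, we get a unique residue mod 495.
    Write x = 19 + 45·t and substitute into x ≡ 9 (mod 11): 45·t ≡ 9 − 19 = -10 (mod 11).
    Reduce coefficients mod 11: 1·t ≡ 1 (mod 11).
    So t ≡ 1 (mod 11).
    Then x = 19 + 45·1 = 64, valid modulo lcm(45, 11) = 495: x ≡ 64 (mod 495).
Verify: 64 mod 9 = 1 ✓, 64 mod 5 = 4 ✓, 64 mod 11 = 9 ✓.

x ≡ 64 (mod 495).


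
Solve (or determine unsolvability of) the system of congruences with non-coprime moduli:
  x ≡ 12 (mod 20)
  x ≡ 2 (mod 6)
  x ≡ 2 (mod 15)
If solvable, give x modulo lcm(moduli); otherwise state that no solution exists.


Moduli 20, 6, 15 are not pairwise coprime, so CRT works modulo lcm(m_i) when all pairwise compatibility conditions hold.
Pairwise compatibility: gcd(m_i, m_j) must divide a_i - a_j for every pair.
Merge one congruence at a time:
  Start: x ≡ 12 (mod 20).
  Combine with x ≡ 2 (mod 6): gcd(20, 6) = 2; 2 - 12 = -10, which IS divisible by 2, so compatible.
    Write x = 12 + 20·t and substitute into x ≡ 2 (mod 6): 20·t ≡ 2 − 12 = -10 (mod 6).
    Divide the congruence (and modulus) by g = 2: 10·t ≡ -5 (mod 3).
    Reduce coefficients mod 3: 1·t ≡ 1 (mod 3).
    So t ≡ 1 (mod 3).
    Then x = 12 + 20·1 = 32, valid modulo lcm(20, 6) = 60: x ≡ 32 (mod 60).
  Combine with x ≡ 2 (mod 15): gcd(60, 15) = 15; 2 - 32 = -30, which IS divisible by 15, so compatible.
    Write x = 32 + 60·t and substitute into x ≡ 2 (mod 15): 60·t ≡ 2 − 32 = -30 (mod 15).
    Divide the congruence (and modulus) by g = 15: 4·t ≡ -2 (mod 1).
    Modulo 1 every t works; take t = 0.
    Then x = 32 + 60·0 = 32, valid modulo lcm(60, 15) = 60: x ≡ 32 (mod 60).
Verify: 32 mod 20 = 12, 32 mod 6 = 2, 32 mod 15 = 2.

x ≡ 32 (mod 60).


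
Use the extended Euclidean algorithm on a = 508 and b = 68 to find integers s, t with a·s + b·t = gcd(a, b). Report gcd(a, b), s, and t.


Euclidean algorithm on (508, 68) — divide until remainder is 0:
  508 = 7 · 68 + 32
  68 = 2 · 32 + 4
  32 = 8 · 4 + 0
gcd(508, 68) = 4.
Track Bezout coefficients alongside the remainders: start with r₀ = 508 = a·1 + b·0 (s = 1, t = 0) and r₁ = 68 = a·0 + b·1 (s = 0, t = 1); each new remainder r_{k+1} = r_{k-1} − q_k·r_k inherits s_{k+1} = s_{k-1} − q_k·s_k, t_{k+1} = t_{k-1} − q_k·t_k, so r_k = a·s_k + b·t_k at every step:
  q = 7: r = 32, s = 1 − 7·0 = 1, t = 0 − 7·1 = -7  (check: 508·1 + 68·(-7) = 32)
  q = 2: r = 4, s = 0 − 2·1 = -2, t = 1 − 2·(-7) = 15  (check: 508·(-2) + 68·15 = 4)
The row with r = 4 (the gcd) gives the Bezout coefficients s = -2, t = 15.
Result: 508 · (-2) + 68 · (15) = 4.

gcd(508, 68) = 4; s = -2, t = 15 (check: 508·(-2) + 68·15 = 4).


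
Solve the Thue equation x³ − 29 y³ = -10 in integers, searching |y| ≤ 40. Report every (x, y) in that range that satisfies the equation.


The equation is x³ - 29y³ = -10. For fixed y, x³ = 29·y³ − 10, so a solution requires the RHS to be a perfect cube.
Strategy: iterate y from -40 to 40, compute RHS = 29·y³ − 10, and check whether it is a (positive or negative) perfect cube.
Check small values of y:
  y = 0: RHS = -10 is not a perfect cube.
  y = 1: RHS = 19 is not a perfect cube.
  y = -1: RHS = -39 is not a perfect cube.
  y = 2: RHS = 222 is not a perfect cube.
  y = -2: RHS = -242 is not a perfect cube.
  y = 3: RHS = 773 is not a perfect cube.
  y = -3: RHS = -793 is not a perfect cube.
Continuing the search up to |y| = 40 finds no solutions either.
No (x, y) in the scanned range satisfies the equation.

No integer solutions with |y| ≤ 40.


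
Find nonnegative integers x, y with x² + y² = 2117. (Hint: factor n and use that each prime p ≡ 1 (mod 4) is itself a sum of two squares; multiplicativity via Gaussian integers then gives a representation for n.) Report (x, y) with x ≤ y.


Step 1: Factor n = 2117 = 29 · 73.
Step 2: Check the mod-4 condition on each prime factor: 29 ≡ 1 (mod 4), exponent 1; 73 ≡ 1 (mod 4), exponent 1.
All primes ≡ 3 (mod 4) appear to even exponent (or don't appear), so by the two-squares theorem n IS expressible as a sum of two squares.
Step 3: Build a representation. Here n = 29 · 73 is a product of primes ≡ 1 (mod 4). Each prime p ≡ 1 (mod 4) is itself a sum of two squares; find a² by testing p − a² for a perfect square:
  29: 29 − 1² = 28, 29 − 2² = 25 = 5² ⇒ 29 = 2² + 5².
  73: 73 − 1² = 72, 73 − 2² = 69, 73 − 3² = 64 = 8² ⇒ 73 = 3² + 8².
  Combine using the Brahmagupta–Fibonacci identity (a² + b²)(c² + d²) = (ac − bd)² + (ad + bc)² = (ac + bd)² + (ad − bc)²:
  29 · 73 = 2117: from (2² + 5²)(3² + 8²), take (2·3 − 5·8, 2·8 + 5·3) = (6 − 40, 16 + 15) = (-34, 31); dropping signs (only squares matter) gives (34, 31); check 34² + 31² = 1156 + 961 = 2117 ✓.
Step 4: Order so x ≤ y and verify: 31² + 34² = 961 + 1156 = 2117 = n. ✓

n = 2117 = 31² + 34² (one valid representation with x ≤ y).


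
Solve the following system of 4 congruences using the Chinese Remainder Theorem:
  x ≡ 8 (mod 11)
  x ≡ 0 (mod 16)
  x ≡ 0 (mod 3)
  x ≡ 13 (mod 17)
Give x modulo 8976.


Product of moduli M = 11 · 16 · 3 · 17 = 8976.
Merge one congruence at a time:
  Start: x ≡ 8 (mod 11).
  Combine with x ≡ 0 (mod 16); new modulus lcm = 176.
    Write x = 8 + 11·t and substitute into x ≡ 0 (mod 16): 11·t ≡ 0 − 8 = -8 (mod 16).
    Reduce coefficients mod 16: 11·t ≡ 8 (mod 16).
    The inverse of 11 mod 16 is 3 (since 11·3 = 33 = 2·16 + 1), so t ≡ 3·8 = 24 ≡ 8 (mod 16).
    Then x = 8 + 11·8 = 96, valid modulo lcm(11, 16) = 176: x ≡ 96 (mod 176).
  Combine with x ≡ 0 (mod 3); new modulus lcm = 528.
    Write x = 96 + 176·t and substitute into x ≡ 0 (mod 3): 176·t ≡ 0 − 96 = -96 (mod 3).
    Reduce coefficients mod 3: 2·t ≡ 0 (mod 3).
    The inverse of 2 mod 3 is 2 (since 2·2 = 4 = 1·3 + 1), so t ≡ 2·0 = 0 ≡ 0 (mod 3).
    Then x = 96 + 176·0 = 96, valid modulo lcm(176, 3) = 528: x ≡ 96 (mod 528).
  Combine with x ≡ 13 (mod 17); new modulus lcm = 8976.
    Write x = 96 + 528·t and substitute into x ≡ 13 (mod 17): 528·t ≡ 13 − 96 = -83 (mod 17).
    Reduce coefficients mod 17: 1·t ≡ 2 (mod 17).
    So t ≡ 2 (mod 17).
    Then x = 96 + 528·2 = 1152, valid modulo lcm(528, 17) = 8976: x ≡ 1152 (mod 8976).
Verify against each original: 1152 mod 11 = 8, 1152 mod 16 = 0, 1152 mod 3 = 0, 1152 mod 17 = 13.

x ≡ 1152 (mod 8976).


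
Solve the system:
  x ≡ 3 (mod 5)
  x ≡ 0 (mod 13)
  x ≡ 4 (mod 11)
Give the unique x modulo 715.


Moduli 5, 13, 11 are pairwise coprime; by CRT there is a unique solution modulo M = 5 · 13 · 11 = 715.
Solve pairwise, accumulating the modulus:
  Start with x ≡ 3 (mod 5).
  Combine with x ≡ 0 (mod 13): since gcd(5, 13) = 1, we get a unique residue mod 65.
    Write x = 3 + 5·t and substitute into x ≡ 0 (mod 13): 5·t ≡ 0 − 3 = -3 (mod 13).
    Reduce coefficients mod 13: 5·t ≡ 10 (mod 13).
    The inverse of 5 mod 13 is 8 (since 5·8 = 40 = 3·13 + 1), so t ≡ 8·10 = 80 ≡ 2 (mod 13).
    Then x = 3 + 5·2 = 13, valid modulo lcm(5, 13) = 65: x ≡ 13 (mod 65).
  Combine with x ≡ 4 (mod 11): since gcd(65, 11) = 1, we get a unique residue mod 715.
    Write x = 13 + 65·t and substitute into x ≡ 4 (mod 11): 65·t ≡ 4 − 13 = -9 (mod 11).
    Reduce coefficients mod 11: 10·t ≡ 2 (mod 11).
    The inverse of 10 mod 11 is 10 (since 10·10 = 100 = 9·11 + 1), so t ≡ 10·2 = 20 ≡ 9 (mod 11).
    Then x = 13 + 65·9 = 598, valid modulo lcm(65, 11) = 715: x ≡ 598 (mod 715).
Verify: 598 mod 5 = 3 ✓, 598 mod 13 = 0 ✓, 598 mod 11 = 4 ✓.

x ≡ 598 (mod 715).


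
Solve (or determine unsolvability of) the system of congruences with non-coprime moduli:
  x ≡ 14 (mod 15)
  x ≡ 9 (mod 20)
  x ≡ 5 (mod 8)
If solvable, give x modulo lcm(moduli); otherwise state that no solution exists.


Moduli 15, 20, 8 are not pairwise coprime, so CRT works modulo lcm(m_i) when all pairwise compatibility conditions hold.
Pairwise compatibility: gcd(m_i, m_j) must divide a_i - a_j for every pair.
Merge one congruence at a time:
  Start: x ≡ 14 (mod 15).
  Combine with x ≡ 9 (mod 20): gcd(15, 20) = 5; 9 - 14 = -5, which IS divisible by 5, so compatible.
    Write x = 14 + 15·t and substitute into x ≡ 9 (mod 20): 15·t ≡ 9 − 14 = -5 (mod 20).
    Divide the congruence (and modulus) by g = 5: 3·t ≡ -1 (mod 4).
    Reduce coefficients mod 4: 3·t ≡ 3 (mod 4).
    The inverse of 3 mod 4 is 3 (since 3·3 = 9 = 2·4 + 1), so t ≡ 3·3 = 9 ≡ 1 (mod 4).
    Then x = 14 + 15·1 = 29, valid modulo lcm(15, 20) = 60: x ≡ 29 (mod 60).
  Combine with x ≡ 5 (mod 8): gcd(60, 8) = 4; 5 - 29 = -24, which IS divisible by 4, so compatible.
    Write x = 29 + 60·t and substitute into x ≡ 5 (mod 8): 60·t ≡ 5 − 29 = -24 (mod 8).
    Divide the congruence (and modulus) by g = 4: 15·t ≡ -6 (mod 2).
    Reduce coefficients mod 2: 1·t ≡ 0 (mod 2).
    So t ≡ 0 (mod 2).
    Then x = 29 + 60·0 = 29, valid modulo lcm(60, 8) = 120: x ≡ 29 (mod 120).
Verify: 29 mod 15 = 14, 29 mod 20 = 9, 29 mod 8 = 5.

x ≡ 29 (mod 120).


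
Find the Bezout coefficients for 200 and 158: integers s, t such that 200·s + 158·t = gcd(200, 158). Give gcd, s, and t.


Euclidean algorithm on (200, 158) — divide until remainder is 0:
  200 = 1 · 158 + 42
  158 = 3 · 42 + 32
  42 = 1 · 32 + 10
  32 = 3 · 10 + 2
  10 = 5 · 2 + 0
gcd(200, 158) = 2.
Track Bezout coefficients alongside the remainders: start with r₀ = 200 = a·1 + b·0 (s = 1, t = 0) and r₁ = 158 = a·0 + b·1 (s = 0, t = 1); each new remainder r_{k+1} = r_{k-1} − q_k·r_k inherits s_{k+1} = s_{k-1} − q_k·s_k, t_{k+1} = t_{k-1} − q_k·t_k, so r_k = a·s_k + b·t_k at every step:
  q = 1: r = 42, s = 1 − 1·0 = 1, t = 0 − 1·1 = -1  (check: 200·1 + 158·(-1) = 42)
  q = 3: r = 32, s = 0 − 3·1 = -3, t = 1 − 3·(-1) = 4  (check: 200·(-3) + 158·4 = 32)
  q = 1: r = 10, s = 1 − 1·(-3) = 4, t = -1 − 1·4 = -5  (check: 200·4 + 158·(-5) = 10)
  q = 3: r = 2, s = -3 − 3·4 = -15, t = 4 − 3·(-5) = 19  (check: 200·(-15) + 158·19 = 2)
The row with r = 2 (the gcd) gives the Bezout coefficients s = -15, t = 19.
Result: 200 · (-15) + 158 · (19) = 2.

gcd(200, 158) = 2; s = -15, t = 19 (check: 200·(-15) + 158·19 = 2).


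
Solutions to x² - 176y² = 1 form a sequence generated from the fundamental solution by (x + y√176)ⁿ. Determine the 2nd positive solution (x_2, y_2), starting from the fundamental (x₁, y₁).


Step 1: Find the fundamental solution (x₁, y₁) of x² - 176y² = 1.
  Expand √176 as a continued fraction. a₀ = ⌊√176⌋ = 13; iterate m_{k+1} = d_k·a_k − m_k, d_{k+1} = (176 − m_{k+1}²)/d_k, a_{k+1} = ⌊(a₀ + m_{k+1})/d_{k+1}⌋ (starting m₀ = 0, d₀ = 1), with convergents p_k = a_k·p_{k-1} + p_{k-2}, q_k = a_k·q_{k-1} + q_{k-2} (p₋₁ = 1, q₋₁ = 0):
  k = 0: a₀ = 13; p₀/q₀ = 13/1; p₀² − 176·q₀² = 169 − 176 = -7.
  k = 1: m = 13, d = 7, a = ⌊(13 + 13)/7⌋ = 3; p/q = (3·13 + 1)/(3·1 + 0) = 40/3; p² − 176·q² = 1600 − 1584 = 16.
  k = 2: m = 8, d = 16, a = ⌊(13 + 8)/16⌋ = 1; p/q = (1·40 + 13)/(1·3 + 1) = 53/4; p² − 176·q² = 2809 − 2816 = -7.
  k = 3: m = 8, d = 7, a = ⌊(13 + 8)/7⌋ = 3; p/q = (3·53 + 40)/(3·4 + 3) = 199/15; p² − 176·q² = 39601 − 39600 = 1.
  The first convergent with p² − 176·q² = 1 gives the fundamental solution (x₁, y₁) = (199, 15).
Step 2: Apply the recurrence (x_{n+1}, y_{n+1}) = (x₁x_n + 176y₁y_n, x₁y_n + y₁x_n) repeatedly.
  From (x_1, y_1) = (199, 15): x_2 = 199·199 + 176·15·15 = 79201; y_2 = 199·15 + 15·199 = 5970.
Step 3: Verify x_2² - 176·y_2² = 6272798401 - 6272798400 = 1 (should be 1). ✓

(x_1, y_1) = (199, 15); (x_2, y_2) = (79201, 5970).


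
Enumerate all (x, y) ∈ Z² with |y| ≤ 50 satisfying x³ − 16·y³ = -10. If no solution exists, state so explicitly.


The equation is x³ - 16y³ = -10. For fixed y, x³ = 16·y³ − 10, so a solution requires the RHS to be a perfect cube.
Strategy: iterate y from -50 to 50, compute RHS = 16·y³ − 10, and check whether it is a (positive or negative) perfect cube.
Check small values of y:
  y = 0: RHS = -10 is not a perfect cube.
  y = 1: RHS = 6 is not a perfect cube.
  y = -1: RHS = -26 is not a perfect cube.
  y = 2: RHS = 118 is not a perfect cube.
  y = -2: RHS = -138 is not a perfect cube.
  y = 3: RHS = 422 is not a perfect cube.
  y = -3: RHS = -442 is not a perfect cube.
Continuing the search up to |y| = 50 finds no solutions either.
No (x, y) in the scanned range satisfies the equation.

No integer solutions with |y| ≤ 50.


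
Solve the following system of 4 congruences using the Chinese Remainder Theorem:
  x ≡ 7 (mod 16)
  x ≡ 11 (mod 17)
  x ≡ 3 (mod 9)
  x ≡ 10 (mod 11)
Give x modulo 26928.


Product of moduli M = 16 · 17 · 9 · 11 = 26928.
Merge one congruence at a time:
  Start: x ≡ 7 (mod 16).
  Combine with x ≡ 11 (mod 17); new modulus lcm = 272.
    Write x = 7 + 16·t and substitute into x ≡ 11 (mod 17): 16·t ≡ 11 − 7 = 4 (mod 17).
    The inverse of 16 mod 17 is 16 (since 16·16 = 256 = 15·17 + 1), so t ≡ 16·4 = 64 ≡ 13 (mod 17).
    Then x = 7 + 16·13 = 215, valid modulo lcm(16, 17) = 272: x ≡ 215 (mod 272).
  Combine with x ≡ 3 (mod 9); new modulus lcm = 2448.
    Write x = 215 + 272·t and substitute into x ≡ 3 (mod 9): 272·t ≡ 3 − 215 = -212 (mod 9).
    Reduce coefficients mod 9: 2·t ≡ 4 (mod 9).
    The inverse of 2 mod 9 is 5 (since 2·5 = 10 = 1·9 + 1), so t ≡ 5·4 = 20 ≡ 2 (mod 9).
    Then x = 215 + 272·2 = 759, valid modulo lcm(272, 9) = 2448: x ≡ 759 (mod 2448).
  Combine with x ≡ 10 (mod 11); new modulus lcm = 26928.
    Write x = 759 + 2448·t and substitute into x ≡ 10 (mod 11): 2448·t ≡ 10 − 759 = -749 (mod 11).
    Reduce coefficients mod 11: 6·t ≡ 10 (mod 11).
    The inverse of 6 mod 11 is 2 (since 6·2 = 12 = 1·11 + 1), so t ≡ 2·10 = 20 ≡ 9 (mod 11).
    Then x = 759 + 2448·9 = 22791, valid modulo lcm(2448, 11) = 26928: x ≡ 22791 (mod 26928).
Verify against each original: 22791 mod 16 = 7, 22791 mod 17 = 11, 22791 mod 9 = 3, 22791 mod 11 = 10.

x ≡ 22791 (mod 26928).


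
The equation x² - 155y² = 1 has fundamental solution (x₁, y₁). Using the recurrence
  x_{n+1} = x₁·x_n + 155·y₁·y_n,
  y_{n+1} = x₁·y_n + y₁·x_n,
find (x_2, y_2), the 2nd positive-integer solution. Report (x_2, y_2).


Step 1: Find the fundamental solution (x₁, y₁) of x² - 155y² = 1.
  Expand √155 as a continued fraction. a₀ = ⌊√155⌋ = 12; iterate m_{k+1} = d_k·a_k − m_k, d_{k+1} = (155 − m_{k+1}²)/d_k, a_{k+1} = ⌊(a₀ + m_{k+1})/d_{k+1}⌋ (starting m₀ = 0, d₀ = 1), with convergents p_k = a_k·p_{k-1} + p_{k-2}, q_k = a_k·q_{k-1} + q_{k-2} (p₋₁ = 1, q₋₁ = 0):
  k = 0: a₀ = 12; p₀/q₀ = 12/1; p₀² − 155·q₀² = 144 − 155 = -11.
  k = 1: m = 12, d = 11, a = ⌊(12 + 12)/11⌋ = 2; p/q = (2·12 + 1)/(2·1 + 0) = 25/2; p² − 155·q² = 625 − 620 = 5.
  k = 2: m = 10, d = 5, a = ⌊(12 + 10)/5⌋ = 4; p/q = (4·25 + 12)/(4·2 + 1) = 112/9; p² − 155·q² = 12544 − 12555 = -11.
  k = 3: m = 10, d = 11, a = ⌊(12 + 10)/11⌋ = 2; p/q = (2·112 + 25)/(2·9 + 2) = 249/20; p² − 155·q² = 62001 − 62000 = 1.
  The first convergent with p² − 155·q² = 1 gives the fundamental solution (x₁, y₁) = (249, 20).
Step 2: Apply the recurrence (x_{n+1}, y_{n+1}) = (x₁x_n + 155y₁y_n, x₁y_n + y₁x_n) repeatedly.
  From (x_1, y_1) = (249, 20): x_2 = 249·249 + 155·20·20 = 124001; y_2 = 249·20 + 20·249 = 9960.
Step 3: Verify x_2² - 155·y_2² = 15376248001 - 15376248000 = 1 (should be 1). ✓

(x_1, y_1) = (249, 20); (x_2, y_2) = (124001, 9960).


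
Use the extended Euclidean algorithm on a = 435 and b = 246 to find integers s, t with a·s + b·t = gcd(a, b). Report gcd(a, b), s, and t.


Euclidean algorithm on (435, 246) — divide until remainder is 0:
  435 = 1 · 246 + 189
  246 = 1 · 189 + 57
  189 = 3 · 57 + 18
  57 = 3 · 18 + 3
  18 = 6 · 3 + 0
gcd(435, 246) = 3.
Track Bezout coefficients alongside the remainders: start with r₀ = 435 = a·1 + b·0 (s = 1, t = 0) and r₁ = 246 = a·0 + b·1 (s = 0, t = 1); each new remainder r_{k+1} = r_{k-1} − q_k·r_k inherits s_{k+1} = s_{k-1} − q_k·s_k, t_{k+1} = t_{k-1} − q_k·t_k, so r_k = a·s_k + b·t_k at every step:
  q = 1: r = 189, s = 1 − 1·0 = 1, t = 0 − 1·1 = -1  (check: 435·1 + 246·(-1) = 189)
  q = 1: r = 57, s = 0 − 1·1 = -1, t = 1 − 1·(-1) = 2  (check: 435·(-1) + 246·2 = 57)
  q = 3: r = 18, s = 1 − 3·(-1) = 4, t = -1 − 3·2 = -7  (check: 435·4 + 246·(-7) = 18)
  q = 3: r = 3, s = -1 − 3·4 = -13, t = 2 − 3·(-7) = 23  (check: 435·(-13) + 246·23 = 3)
The row with r = 3 (the gcd) gives the Bezout coefficients s = -13, t = 23.
Result: 435 · (-13) + 246 · (23) = 3.

gcd(435, 246) = 3; s = -13, t = 23 (check: 435·(-13) + 246·23 = 3).
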